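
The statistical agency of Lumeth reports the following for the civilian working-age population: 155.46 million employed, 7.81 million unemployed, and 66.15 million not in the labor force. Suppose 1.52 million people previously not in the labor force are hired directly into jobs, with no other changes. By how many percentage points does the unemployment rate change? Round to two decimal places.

The unemployment rate changes by −0.04 percentage points.

Initially, labor force = 155.46 + 7.81 = 163.27 million, so u = 7.81/163.27 = 4.78%.
After the change, employed and labor force both rise by 1.52; unemployed unchanged → E = 156.98, U = 7.81, labor force = 164.79 million.
New unemployment rate = 7.81 / 164.79 = 4.74%.
Change = 4.74% − 4.78% = −0.04 percentage points.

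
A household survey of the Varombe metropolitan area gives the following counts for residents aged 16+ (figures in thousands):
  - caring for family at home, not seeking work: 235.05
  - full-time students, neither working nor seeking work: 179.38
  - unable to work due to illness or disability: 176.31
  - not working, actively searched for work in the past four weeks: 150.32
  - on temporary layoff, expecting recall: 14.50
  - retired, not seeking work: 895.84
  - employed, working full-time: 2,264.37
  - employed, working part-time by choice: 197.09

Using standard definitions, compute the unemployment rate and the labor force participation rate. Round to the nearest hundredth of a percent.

Unemployment rate ≈ 6.28%; labor force participation rate ≈ 63.86%.

Employed = 2,264.37 + 197.09 = 2,461.46 thousand.
Unemployed = 150.32 + 14.50 = 164.82 thousand (jobless and actively searching, or on temporary layoff).
Labor force = 2,461.46 + 164.82 = 2,626.28 thousand.
Not in labor force = 235.05 + 179.38 + 176.31 + 895.84 = 1,486.58 thousand (those not working and not actively searching are outside the labor force).
Civilian working-age population = 2,626.28 + 1,486.58 = 4,112.86 thousand.
Unemployment rate = 164.82 / 2,626.28 = 6.28%.
Labor force participation rate = 2,626.28 / 4,112.86 = 63.86%.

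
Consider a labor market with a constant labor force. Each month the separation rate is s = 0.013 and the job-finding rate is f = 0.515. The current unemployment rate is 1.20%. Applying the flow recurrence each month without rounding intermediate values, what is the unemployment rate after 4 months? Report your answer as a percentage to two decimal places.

With a fixed labor force, u_{t+1} = u_t + s·(1−u_t) − f·u_t = u_t·(1−s−f) + s.
Here 1−s−f = 0.472 and s = 0.013.
u_1 = 0.012000 × 0.472 + 0.013 = 0.018664.
u_2 = 0.018664 × 0.472 + 0.013 = 0.021809.
u_3 = 0.021809 × 0.472 + 0.013 = 0.023294.
u_4 = 0.023294 × 0.472 + 0.013 = 0.023995.

Unemployment rate after four months ≈ 2.40%.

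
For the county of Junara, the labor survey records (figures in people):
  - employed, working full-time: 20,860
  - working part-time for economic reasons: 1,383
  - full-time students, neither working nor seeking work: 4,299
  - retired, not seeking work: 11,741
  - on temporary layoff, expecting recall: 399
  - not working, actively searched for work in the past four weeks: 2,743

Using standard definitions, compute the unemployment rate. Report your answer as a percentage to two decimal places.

Unemployment rate ≈ 12.38%.

Employed = 20,860 + 1,383 = 22,243 (anyone who worked, including part-time for economic reasons, counts as employed).
Unemployed = 399 + 2,743 = 3,142 (jobless and actively searching, or on temporary layoff).
Labor force = 22,243 + 3,142 = 25,385.
Unemployment rate = 3,142 / 25,385 = 12.38%.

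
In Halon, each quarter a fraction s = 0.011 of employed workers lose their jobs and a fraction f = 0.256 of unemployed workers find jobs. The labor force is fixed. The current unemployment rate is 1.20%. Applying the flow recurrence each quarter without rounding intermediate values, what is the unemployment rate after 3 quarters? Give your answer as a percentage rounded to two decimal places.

With a fixed labor force, u_{t+1} = u_t + s·(1−u_t) − f·u_t = u_t·(1−s−f) + s.
Here 1−s−f = 0.733 and s = 0.011.
u_1 = 0.012000 × 0.733 + 0.011 = 0.019796.
u_2 = 0.019796 × 0.733 + 0.011 = 0.025510.
u_3 = 0.025510 × 0.733 + 0.011 = 0.029699.

Unemployment rate after three quarters ≈ 2.97%.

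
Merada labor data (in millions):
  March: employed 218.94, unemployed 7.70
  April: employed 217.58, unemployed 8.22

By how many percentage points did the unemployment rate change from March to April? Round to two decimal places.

The unemployment rate changed by +0.24 percentage points.

March: labor force = 218.94 + 7.70 = 226.64; u = 7.70/226.64 = 3.40%.
April: labor force = 217.58 + 8.22 = 225.80; u = 8.22/225.80 = 3.64%.
Change = 3.64% − 3.40% = +0.24 pp.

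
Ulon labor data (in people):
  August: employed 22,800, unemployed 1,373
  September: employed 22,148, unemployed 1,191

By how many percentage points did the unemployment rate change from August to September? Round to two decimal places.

The unemployment rate changed by −0.58 percentage points.

August: labor force = 22,800 + 1,373 = 24,173; u = 1,373/24,173 = 5.68%.
September: labor force = 22,148 + 1,191 = 23,339; u = 1,191/23,339 = 5.10%.
Change = 5.10% − 5.68% = −0.58 pp.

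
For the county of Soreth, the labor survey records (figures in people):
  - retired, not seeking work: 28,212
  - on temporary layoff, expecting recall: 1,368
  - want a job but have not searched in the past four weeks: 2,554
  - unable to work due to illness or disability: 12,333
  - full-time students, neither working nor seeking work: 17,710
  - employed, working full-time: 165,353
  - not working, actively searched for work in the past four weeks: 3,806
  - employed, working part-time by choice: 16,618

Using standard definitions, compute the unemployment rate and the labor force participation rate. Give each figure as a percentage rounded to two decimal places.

Unemployment rate ≈ 2.76%; labor force participation rate ≈ 75.48%.

Employed = 165,353 + 16,618 = 181,971.
Unemployed = 1,368 + 3,806 = 5,174 (jobless and actively searching, or on temporary layoff).
Labor force = 181,971 + 5,174 = 187,145.
Not in labor force = 28,212 + 2,554 + 12,333 + 17,710 = 60,809 (those not working and not actively searching are outside the labor force — including those who want a job but have given up searching).
Civilian working-age population = 187,145 + 60,809 = 247,954.
Unemployment rate = 5,174 / 187,145 = 2.76%.
Labor force participation rate = 187,145 / 247,954 = 75.48%.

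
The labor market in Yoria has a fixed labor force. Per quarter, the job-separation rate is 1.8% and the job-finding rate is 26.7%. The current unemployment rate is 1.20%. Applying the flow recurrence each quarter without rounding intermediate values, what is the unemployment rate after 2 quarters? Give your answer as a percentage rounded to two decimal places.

Unemployment rate after two quarters ≈ 3.70%.

With a fixed labor force, u_{t+1} = u_t + s·(1−u_t) − f·u_t = u_t·(1−s−f) + s.
Here 1−s−f = 0.715 and s = 0.018.
u_1 = 0.012000 × 0.715 + 0.018 = 0.026580.
u_2 = 0.026580 × 0.715 + 0.018 = 0.037005.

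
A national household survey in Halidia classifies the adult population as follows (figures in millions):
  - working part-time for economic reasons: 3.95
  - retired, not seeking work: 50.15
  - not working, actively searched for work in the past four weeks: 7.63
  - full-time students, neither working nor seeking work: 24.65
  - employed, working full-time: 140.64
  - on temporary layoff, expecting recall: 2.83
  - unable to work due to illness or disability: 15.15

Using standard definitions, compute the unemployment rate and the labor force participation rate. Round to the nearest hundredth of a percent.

Employed = 3.95 + 140.64 = 144.59 million (anyone who worked, including part-time for economic reasons, counts as employed).
Unemployed = 7.63 + 2.83 = 10.46 million (jobless and actively searching, or on temporary layoff).
Labor force = 144.59 + 10.46 = 155.05 million.
Not in labor force = 50.15 + 24.65 + 15.15 = 89.95 million (those not working and not actively searching are outside the labor force).
Civilian working-age population = 155.05 + 89.95 = 245.00 million.
Unemployment rate = 10.46 / 155.05 = 6.75%.
Labor force participation rate = 155.05 / 245.00 = 63.29%.

Unemployment rate ≈ 6.75%; labor force participation rate ≈ 63.29%.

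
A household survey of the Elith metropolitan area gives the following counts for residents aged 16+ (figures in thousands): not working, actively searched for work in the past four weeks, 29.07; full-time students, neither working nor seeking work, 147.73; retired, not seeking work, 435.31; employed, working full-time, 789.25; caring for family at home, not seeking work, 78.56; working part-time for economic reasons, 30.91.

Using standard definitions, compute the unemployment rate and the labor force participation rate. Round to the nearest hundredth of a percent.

Employed = 789.25 + 30.91 = 820.16 thousand (anyone who worked, including part-time for economic reasons, counts as employed).
Unemployed = 29.07 thousand.
Labor force = 820.16 + 29.07 = 849.23 thousand.
Not in labor force = 147.73 + 435.31 + 78.56 = 661.60 thousand (those not working and not actively searching are outside the labor force).
Civilian working-age population = 849.23 + 661.60 = 1,510.83 thousand.
Unemployment rate = 29.07 / 849.23 = 3.42%.
Labor force participation rate = 849.23 / 1,510.83 = 56.21%.

Unemployment rate ≈ 3.42%; labor force participation rate ≈ 56.21%.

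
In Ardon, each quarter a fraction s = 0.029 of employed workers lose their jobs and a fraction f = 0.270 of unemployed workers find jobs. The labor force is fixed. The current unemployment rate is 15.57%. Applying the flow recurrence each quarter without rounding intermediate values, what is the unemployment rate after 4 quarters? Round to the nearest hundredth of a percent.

Unemployment rate after four quarters ≈ 11.12%.

With a fixed labor force, u_{t+1} = u_t + s·(1−u_t) − f·u_t = u_t·(1−s−f) + s.
Here 1−s−f = 0.701 and s = 0.029.
u_1 = 0.155700 × 0.701 + 0.029 = 0.138146.
u_2 = 0.138146 × 0.701 + 0.029 = 0.125840.
u_3 = 0.125840 × 0.701 + 0.029 = 0.117214.
u_4 = 0.117214 × 0.701 + 0.029 = 0.111167.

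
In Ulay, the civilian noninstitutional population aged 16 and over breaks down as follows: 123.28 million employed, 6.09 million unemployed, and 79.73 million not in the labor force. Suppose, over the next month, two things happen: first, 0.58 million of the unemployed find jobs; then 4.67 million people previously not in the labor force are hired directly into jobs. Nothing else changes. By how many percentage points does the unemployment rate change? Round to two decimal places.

The unemployment rate changes by −0.60 percentage points.

Initially, labor force = 123.28 + 6.09 = 129.37 million, so u = 6.09/129.37 = 4.71%.
After the first change, unemployed falls and employed rises by 0.58; labor force unchanged → E = 123.86, U = 5.51, labor force = 129.37 million.
After the second change, employed and labor force both rise by 4.67; unemployed unchanged → E = 128.53, U = 5.51, labor force = 134.04 million.
New unemployment rate = 5.51 / 134.04 = 4.11%.
Change = 4.11% − 4.71% = −0.60 percentage points.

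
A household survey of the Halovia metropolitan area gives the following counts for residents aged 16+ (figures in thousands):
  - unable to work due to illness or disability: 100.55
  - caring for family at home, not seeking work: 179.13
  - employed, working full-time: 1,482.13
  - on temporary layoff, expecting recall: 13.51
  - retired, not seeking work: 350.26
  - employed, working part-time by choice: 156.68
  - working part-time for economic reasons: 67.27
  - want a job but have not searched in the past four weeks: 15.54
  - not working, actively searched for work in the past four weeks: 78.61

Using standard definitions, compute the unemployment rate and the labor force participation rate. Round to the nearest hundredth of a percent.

Unemployment rate ≈ 5.12%; labor force participation rate ≈ 73.59%.

Employed = 1,482.13 + 156.68 + 67.27 = 1,706.08 thousand (anyone who worked, including part-time for economic reasons, counts as employed).
Unemployed = 13.51 + 78.61 = 92.12 thousand (jobless and actively searching, or on temporary layoff).
Labor force = 1,706.08 + 92.12 = 1,798.20 thousand.
Not in labor force = 100.55 + 179.13 + 350.26 + 15.54 = 645.48 thousand (those not working and not actively searching are outside the labor force — including those who want a job but have given up searching).
Civilian working-age population = 1,798.20 + 645.48 = 2,443.68 thousand.
Unemployment rate = 92.12 / 1,798.20 = 5.12%.
Labor force participation rate = 1,798.20 / 2,443.68 = 73.59%.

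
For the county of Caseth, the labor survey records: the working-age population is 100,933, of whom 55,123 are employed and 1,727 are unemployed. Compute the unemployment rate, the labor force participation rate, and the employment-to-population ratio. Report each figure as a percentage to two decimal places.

Unemployment rate ≈ 3.04%; labor force participation rate ≈ 56.32%; employment-population ratio ≈ 54.61%.

Labor force = employed + unemployed = 55,123 + 1,727 = 56,850.
Unemployment rate = 1,727 / 56,850 = 3.04%.
Labor force participation rate = 56,850 / 100,933 = 56.32%.
Employment-population ratio = 55,123 / 100,933 = 54.61%.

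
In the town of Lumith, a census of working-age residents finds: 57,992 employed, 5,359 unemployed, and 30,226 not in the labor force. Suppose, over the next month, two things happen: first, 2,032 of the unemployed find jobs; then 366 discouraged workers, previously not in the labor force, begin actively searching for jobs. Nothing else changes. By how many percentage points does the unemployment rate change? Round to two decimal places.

Initially, labor force = 57,992 + 5,359 = 63,351, so u = 5,359/63,351 = 8.46%.
After the first change, unemployed falls and employed rises by 2,032; labor force unchanged → E = 60,024, U = 3,327, labor force = 63,351.
After the second change, unemployed and labor force both rise by 366 → E = 60,024, U = 3,693, labor force = 63,717.
New unemployment rate = 3,693 / 63,717 = 5.80%.
Change = 5.80% − 8.46% = −2.66 percentage points.

The unemployment rate changes by −2.66 percentage points.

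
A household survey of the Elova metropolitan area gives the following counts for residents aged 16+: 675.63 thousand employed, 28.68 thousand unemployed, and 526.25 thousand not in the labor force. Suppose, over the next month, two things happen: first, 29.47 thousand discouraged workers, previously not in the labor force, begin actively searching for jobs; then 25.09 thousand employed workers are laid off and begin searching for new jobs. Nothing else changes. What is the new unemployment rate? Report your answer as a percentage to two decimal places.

Initially, labor force = 675.63 + 28.68 = 704.31 thousand, so u = 28.68/704.31 = 4.07%.
After the first change, unemployed and labor force both rise by 29.47 → E = 675.63, U = 58.15, labor force = 733.78 thousand.
After the second change, employed falls and unemployed rises by 25.09; labor force unchanged → E = 650.54, U = 83.24, labor force = 733.78 thousand.
New unemployment rate = 83.24 / 733.78 = 11.34%.

New unemployment rate ≈ 11.34%.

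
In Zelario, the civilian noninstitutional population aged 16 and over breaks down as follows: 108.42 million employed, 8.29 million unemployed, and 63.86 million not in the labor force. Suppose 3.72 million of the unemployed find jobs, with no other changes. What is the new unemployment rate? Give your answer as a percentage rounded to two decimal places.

New unemployment rate ≈ 3.92%.

Initially, labor force = 108.42 + 8.29 = 116.71 million, so u = 8.29/116.71 = 7.10%.
After the change, unemployed falls and employed rises by 3.72; labor force unchanged → E = 112.14, U = 4.57, labor force = 116.71 million.
New unemployment rate = 4.57 / 116.71 = 3.92%.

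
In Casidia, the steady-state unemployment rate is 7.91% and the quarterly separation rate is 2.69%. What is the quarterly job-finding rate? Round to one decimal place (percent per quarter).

From u* = s/(s+f): f = s·(1−u)/u.
f = 2.69 × (1 − 0.0791) / 0.0791 = 2.4772 / 0.0791 ≈ 31.3% per quarter.

Job-finding rate ≈ 31.3% per quarter.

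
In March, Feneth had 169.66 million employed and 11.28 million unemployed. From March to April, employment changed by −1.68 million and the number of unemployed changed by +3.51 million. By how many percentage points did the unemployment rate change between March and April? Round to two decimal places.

March: labor force = 169.66 + 11.28 = 180.94; u = 11.28/180.94 = 6.23%.
April: labor force = 167.98 + 14.79 = 182.77; u = 14.79/182.77 = 8.09%.
Change = 8.09% − 6.23% = +1.86 pp.

The unemployment rate changed by +1.86 percentage points.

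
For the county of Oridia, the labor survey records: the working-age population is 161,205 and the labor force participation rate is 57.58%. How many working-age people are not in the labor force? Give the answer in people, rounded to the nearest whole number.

About 68,383 are not in the labor force.

Share not in the labor force = 1 − 0.5758 = 0.4242.
Not in labor force = 0.4242 × 161,205 ≈ 68,383.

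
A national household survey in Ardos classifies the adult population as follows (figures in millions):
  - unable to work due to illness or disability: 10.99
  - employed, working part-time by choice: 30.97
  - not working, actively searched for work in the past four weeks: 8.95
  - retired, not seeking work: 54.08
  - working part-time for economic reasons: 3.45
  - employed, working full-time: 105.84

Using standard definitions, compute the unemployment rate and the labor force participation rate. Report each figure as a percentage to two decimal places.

Employed = 30.97 + 3.45 + 105.84 = 140.26 million (anyone who worked, including part-time for economic reasons, counts as employed).
Unemployed = 8.95 million.
Labor force = 140.26 + 8.95 = 149.21 million.
Not in labor force = 10.99 + 54.08 = 65.07 million (those not working and not actively searching are outside the labor force).
Civilian working-age population = 149.21 + 65.07 = 214.28 million.
Unemployment rate = 8.95 / 149.21 = 6.00%.
Labor force participation rate = 149.21 / 214.28 = 69.63%.

Unemployment rate ≈ 6.00%; labor force participation rate ≈ 69.63%.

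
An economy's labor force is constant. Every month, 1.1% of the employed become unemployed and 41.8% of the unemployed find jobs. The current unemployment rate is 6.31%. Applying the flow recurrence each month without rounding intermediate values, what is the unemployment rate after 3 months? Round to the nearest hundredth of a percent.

With a fixed labor force, u_{t+1} = u_t + s·(1−u_t) − f·u_t = u_t·(1−s−f) + s.
Here 1−s−f = 0.571 and s = 0.011.
u_1 = 0.063100 × 0.571 + 0.011 = 0.047030.
u_2 = 0.047030 × 0.571 + 0.011 = 0.037854.
u_3 = 0.037854 × 0.571 + 0.011 = 0.032615.

Unemployment rate after three months ≈ 3.26%.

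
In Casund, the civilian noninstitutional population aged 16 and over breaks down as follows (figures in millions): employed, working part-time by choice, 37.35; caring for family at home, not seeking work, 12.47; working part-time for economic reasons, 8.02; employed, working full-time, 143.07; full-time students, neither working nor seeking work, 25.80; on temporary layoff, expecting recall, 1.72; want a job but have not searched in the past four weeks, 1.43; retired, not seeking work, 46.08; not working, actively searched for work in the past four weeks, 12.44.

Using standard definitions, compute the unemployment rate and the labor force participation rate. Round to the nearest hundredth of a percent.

Unemployment rate ≈ 6.99%; labor force participation rate ≈ 70.25%.

Employed = 37.35 + 8.02 + 143.07 = 188.44 million (anyone who worked, including part-time for economic reasons, counts as employed).
Unemployed = 1.72 + 12.44 = 14.16 million (jobless and actively searching, or on temporary layoff).
Labor force = 188.44 + 14.16 = 202.60 million.
Not in labor force = 12.47 + 25.80 + 1.43 + 46.08 = 85.78 million (those not working and not actively searching are outside the labor force — including those who want a job but have given up searching).
Civilian working-age population = 202.60 + 85.78 = 288.38 million.
Unemployment rate = 14.16 / 202.60 = 6.99%.
Labor force participation rate = 202.60 / 288.38 = 70.25%.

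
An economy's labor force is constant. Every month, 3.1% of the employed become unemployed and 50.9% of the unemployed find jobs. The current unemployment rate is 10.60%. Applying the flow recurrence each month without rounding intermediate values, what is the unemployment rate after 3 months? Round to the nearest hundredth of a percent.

Unemployment rate after three months ≈ 6.21%.

With a fixed labor force, u_{t+1} = u_t + s·(1−u_t) − f·u_t = u_t·(1−s−f) + s.
Here 1−s−f = 0.460 and s = 0.031.
u_1 = 0.106000 × 0.460 + 0.031 = 0.079760.
u_2 = 0.079760 × 0.460 + 0.031 = 0.067690.
u_3 = 0.067690 × 0.460 + 0.031 = 0.062137.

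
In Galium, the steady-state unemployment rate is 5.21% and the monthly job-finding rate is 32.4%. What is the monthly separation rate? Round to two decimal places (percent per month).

Separation rate ≈ 1.78% per month.

From u* = s/(s+f): s = u·f/(1−u).
s = 0.0521 × 32.4 / (1 − 0.0521) = 1.6880 / 0.9479 ≈ 1.78% per month.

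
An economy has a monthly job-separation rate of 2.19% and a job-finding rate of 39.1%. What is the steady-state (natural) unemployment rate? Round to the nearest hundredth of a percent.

At steady state the flows balance: s·E = f·U, so U/(E+U) = s/(s+f).
u* = 2.19 / (2.19 + 39.1) = 2.19 / 41.29 = 5.30%.

Steady-state unemployment rate ≈ 5.30%.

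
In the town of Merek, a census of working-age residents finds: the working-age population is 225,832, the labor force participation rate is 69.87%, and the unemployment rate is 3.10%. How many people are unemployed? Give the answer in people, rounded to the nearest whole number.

Labor force = 0.6987 × 225,832 = 157,789.
Unemployed = 0.0310 × 157,789 ≈ 4,891.

About 4,891 are unemployed.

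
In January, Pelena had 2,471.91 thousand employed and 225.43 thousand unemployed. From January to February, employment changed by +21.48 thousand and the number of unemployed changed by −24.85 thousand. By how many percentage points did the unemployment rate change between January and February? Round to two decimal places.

January: labor force = 2,471.91 + 225.43 = 2,697.34; u = 225.43/2,697.34 = 8.36%.
February: labor force = 2,493.39 + 200.58 = 2,693.97; u = 200.58/2,693.97 = 7.45%.
Change = 7.45% − 8.36% = −0.91 pp.

The unemployment rate changed by −0.91 percentage points.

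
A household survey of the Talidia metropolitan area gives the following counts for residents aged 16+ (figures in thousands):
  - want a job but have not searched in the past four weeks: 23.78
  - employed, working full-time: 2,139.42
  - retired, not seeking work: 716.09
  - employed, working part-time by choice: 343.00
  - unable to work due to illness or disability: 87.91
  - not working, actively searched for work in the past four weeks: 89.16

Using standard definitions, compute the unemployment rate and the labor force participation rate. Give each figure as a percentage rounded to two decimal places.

Unemployment rate ≈ 3.47%; labor force participation rate ≈ 75.65%.

Employed = 2,139.42 + 343.00 = 2,482.42 thousand.
Unemployed = 89.16 thousand.
Labor force = 2,482.42 + 89.16 = 2,571.58 thousand.
Not in labor force = 23.78 + 716.09 + 87.91 = 827.78 thousand (those not working and not actively searching are outside the labor force — including those who want a job but have given up searching).
Civilian working-age population = 2,571.58 + 827.78 = 3,399.36 thousand.
Unemployment rate = 89.16 / 2,571.58 = 3.47%.
Labor force participation rate = 2,571.58 / 3,399.36 = 75.65%.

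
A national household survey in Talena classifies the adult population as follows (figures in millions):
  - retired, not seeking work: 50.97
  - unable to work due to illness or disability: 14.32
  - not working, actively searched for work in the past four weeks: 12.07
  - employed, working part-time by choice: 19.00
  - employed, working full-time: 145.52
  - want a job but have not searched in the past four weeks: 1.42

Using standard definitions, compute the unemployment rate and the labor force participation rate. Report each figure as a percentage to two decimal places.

Unemployment rate ≈ 6.84%; labor force participation rate ≈ 72.58%.

Employed = 19.00 + 145.52 = 164.52 million.
Unemployed = 12.07 million.
Labor force = 164.52 + 12.07 = 176.59 million.
Not in labor force = 50.97 + 14.32 + 1.42 = 66.71 million (those not working and not actively searching are outside the labor force — including those who want a job but have given up searching).
Civilian working-age population = 176.59 + 66.71 = 243.30 million.
Unemployment rate = 12.07 / 176.59 = 6.84%.
Labor force participation rate = 176.59 / 243.30 = 72.58%.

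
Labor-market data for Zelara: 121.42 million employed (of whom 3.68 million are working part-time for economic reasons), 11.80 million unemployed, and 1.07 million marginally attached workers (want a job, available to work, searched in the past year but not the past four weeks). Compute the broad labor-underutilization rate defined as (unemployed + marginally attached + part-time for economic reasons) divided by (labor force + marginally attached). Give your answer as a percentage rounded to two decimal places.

Broad underutilization rate ≈ 12.32%.

Labor force = 121.42 + 11.80 = 133.22 million.
Numerator = 11.80 + 1.07 + 3.68 = 16.55 million.
Denominator = 133.22 + 1.07 = 134.29 million.
Broad rate = 16.55 / 134.29 = 12.32%.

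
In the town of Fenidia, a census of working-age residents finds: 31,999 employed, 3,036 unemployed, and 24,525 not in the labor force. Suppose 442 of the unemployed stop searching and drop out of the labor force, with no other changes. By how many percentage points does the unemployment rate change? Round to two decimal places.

Initially, labor force = 31,999 + 3,036 = 35,035, so u = 3,036/35,035 = 8.67%.
After the change, unemployed and labor force both fall by 442 → E = 31,999, U = 2,594, labor force = 34,593.
New unemployment rate = 2,594 / 34,593 = 7.50%.
Change = 7.50% − 8.67% = −1.17 percentage points.

The unemployment rate changes by −1.17 percentage points.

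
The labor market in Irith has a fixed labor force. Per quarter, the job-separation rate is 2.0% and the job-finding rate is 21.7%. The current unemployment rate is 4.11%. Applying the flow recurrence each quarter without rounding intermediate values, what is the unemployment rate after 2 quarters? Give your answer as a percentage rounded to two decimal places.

Unemployment rate after two quarters ≈ 5.92%.

With a fixed labor force, u_{t+1} = u_t + s·(1−u_t) − f·u_t = u_t·(1−s−f) + s.
Here 1−s−f = 0.763 and s = 0.020.
u_1 = 0.041100 × 0.763 + 0.020 = 0.051359.
u_2 = 0.051359 × 0.763 + 0.020 = 0.059187.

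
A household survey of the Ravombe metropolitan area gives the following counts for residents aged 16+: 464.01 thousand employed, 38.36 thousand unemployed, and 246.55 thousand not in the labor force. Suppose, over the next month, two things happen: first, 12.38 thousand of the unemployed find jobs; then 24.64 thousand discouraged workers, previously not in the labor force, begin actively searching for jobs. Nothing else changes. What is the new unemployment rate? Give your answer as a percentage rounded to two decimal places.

New unemployment rate ≈ 9.61%.

Initially, labor force = 464.01 + 38.36 = 502.37 thousand, so u = 38.36/502.37 = 7.64%.
After the first change, unemployed falls and employed rises by 12.38; labor force unchanged → E = 476.39, U = 25.98, labor force = 502.37 thousand.
After the second change, unemployed and labor force both rise by 24.64 → E = 476.39, U = 50.62, labor force = 527.01 thousand.
New unemployment rate = 50.62 / 527.01 = 9.61%.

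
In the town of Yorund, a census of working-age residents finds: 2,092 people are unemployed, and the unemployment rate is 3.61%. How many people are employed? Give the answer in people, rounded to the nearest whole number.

Labor force = U / u = 2,092 / 0.0361 ≈ 57,950.
Employed = labor force − unemployed = 57,950 − 2,092 = 55,858.

About 55,858 are employed.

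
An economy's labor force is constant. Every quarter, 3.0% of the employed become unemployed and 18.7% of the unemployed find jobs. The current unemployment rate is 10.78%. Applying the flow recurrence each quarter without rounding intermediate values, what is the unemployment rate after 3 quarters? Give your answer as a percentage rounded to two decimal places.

With a fixed labor force, u_{t+1} = u_t + s·(1−u_t) − f·u_t = u_t·(1−s−f) + s.
Here 1−s−f = 0.783 and s = 0.030.
u_1 = 0.107800 × 0.783 + 0.030 = 0.114407.
u_2 = 0.114407 × 0.783 + 0.030 = 0.119581.
u_3 = 0.119581 × 0.783 + 0.030 = 0.123632.

Unemployment rate after three quarters ≈ 12.36%.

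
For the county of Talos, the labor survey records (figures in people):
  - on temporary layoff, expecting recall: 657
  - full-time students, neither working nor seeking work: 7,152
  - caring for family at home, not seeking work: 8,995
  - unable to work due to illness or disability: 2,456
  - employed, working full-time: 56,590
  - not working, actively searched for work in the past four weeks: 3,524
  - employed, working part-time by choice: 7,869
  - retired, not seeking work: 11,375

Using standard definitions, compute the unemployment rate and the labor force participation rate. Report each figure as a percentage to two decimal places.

Employed = 56,590 + 7,869 = 64,459.
Unemployed = 657 + 3,524 = 4,181 (jobless and actively searching, or on temporary layoff).
Labor force = 64,459 + 4,181 = 68,640.
Not in labor force = 7,152 + 8,995 + 2,456 + 11,375 = 29,978 (those not working and not actively searching are outside the labor force).
Civilian working-age population = 68,640 + 29,978 = 98,618.
Unemployment rate = 4,181 / 68,640 = 6.09%.
Labor force participation rate = 68,640 / 98,618 = 69.60%.

Unemployment rate ≈ 6.09%; labor force participation rate ≈ 69.60%.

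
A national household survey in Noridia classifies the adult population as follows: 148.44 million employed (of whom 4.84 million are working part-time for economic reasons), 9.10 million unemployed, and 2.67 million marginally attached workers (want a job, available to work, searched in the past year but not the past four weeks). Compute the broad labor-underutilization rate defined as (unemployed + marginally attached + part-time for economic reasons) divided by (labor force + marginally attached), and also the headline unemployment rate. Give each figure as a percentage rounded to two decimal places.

Broad underutilization rate ≈ 10.37%; headline unemployment rate ≈ 5.78%.

Labor force = 148.44 + 9.10 = 157.54 million.
Numerator = 9.10 + 2.67 + 4.84 = 16.61 million.
Denominator = 157.54 + 2.67 = 160.21 million.
Broad rate = 16.61 / 160.21 = 10.37%.
Headline unemployment rate = 9.10 / 157.54 = 5.78%.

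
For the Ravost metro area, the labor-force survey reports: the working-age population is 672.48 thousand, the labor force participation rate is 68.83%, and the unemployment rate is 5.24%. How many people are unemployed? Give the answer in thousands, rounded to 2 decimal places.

Labor force = 0.6883 × 672.48 = 462.87 thousand.
Unemployed = 0.0524 × 462.87 ≈ 24.25 thousand.

About 24.25 thousand are unemployed.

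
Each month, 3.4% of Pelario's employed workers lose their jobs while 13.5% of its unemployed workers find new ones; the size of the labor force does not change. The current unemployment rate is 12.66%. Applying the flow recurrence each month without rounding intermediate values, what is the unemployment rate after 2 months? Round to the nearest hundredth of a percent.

Unemployment rate after two months ≈ 14.97%.

With a fixed labor force, u_{t+1} = u_t + s·(1−u_t) − f·u_t = u_t·(1−s−f) + s.
Here 1−s−f = 0.831 and s = 0.034.
u_1 = 0.126600 × 0.831 + 0.034 = 0.139205.
u_2 = 0.139205 × 0.831 + 0.034 = 0.149679.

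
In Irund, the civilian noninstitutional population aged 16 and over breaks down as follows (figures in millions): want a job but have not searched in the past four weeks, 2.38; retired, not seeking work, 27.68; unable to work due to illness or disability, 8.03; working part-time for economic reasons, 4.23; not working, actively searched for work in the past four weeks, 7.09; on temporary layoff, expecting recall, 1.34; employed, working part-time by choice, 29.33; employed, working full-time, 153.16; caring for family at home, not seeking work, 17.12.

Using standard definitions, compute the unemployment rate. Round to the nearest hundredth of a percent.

Employed = 4.23 + 29.33 + 153.16 = 186.72 million (anyone who worked, including part-time for economic reasons, counts as employed).
Unemployed = 7.09 + 1.34 = 8.43 million (jobless and actively searching, or on temporary layoff).
Labor force = 186.72 + 8.43 = 195.15 million.
Unemployment rate = 8.43 / 195.15 = 4.32%.

Unemployment rate ≈ 4.32%.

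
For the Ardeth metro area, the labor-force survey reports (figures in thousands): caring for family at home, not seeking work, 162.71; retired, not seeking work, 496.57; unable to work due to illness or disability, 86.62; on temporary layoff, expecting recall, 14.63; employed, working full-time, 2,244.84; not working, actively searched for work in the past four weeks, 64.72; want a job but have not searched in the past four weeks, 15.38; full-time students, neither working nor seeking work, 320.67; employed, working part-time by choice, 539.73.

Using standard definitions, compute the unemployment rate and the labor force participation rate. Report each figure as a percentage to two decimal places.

Employed = 2,244.84 + 539.73 = 2,784.57 thousand.
Unemployed = 14.63 + 64.72 = 79.35 thousand (jobless and actively searching, or on temporary layoff).
Labor force = 2,784.57 + 79.35 = 2,863.92 thousand.
Not in labor force = 162.71 + 496.57 + 86.62 + 15.38 + 320.67 = 1,081.95 thousand (those not working and not actively searching are outside the labor force — including those who want a job but have given up searching).
Civilian working-age population = 2,863.92 + 1,081.95 = 3,945.87 thousand.
Unemployment rate = 79.35 / 2,863.92 = 2.77%.
Labor force participation rate = 2,863.92 / 3,945.87 = 72.58%.

Unemployment rate ≈ 2.77%; labor force participation rate ≈ 72.58%.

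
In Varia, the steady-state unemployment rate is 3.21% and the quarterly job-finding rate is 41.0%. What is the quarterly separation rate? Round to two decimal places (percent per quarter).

Separation rate ≈ 1.36% per quarter.

From u* = s/(s+f): s = u·f/(1−u).
s = 0.0321 × 41.0 / (1 − 0.0321) = 1.3161 / 0.9679 ≈ 1.36% per quarter.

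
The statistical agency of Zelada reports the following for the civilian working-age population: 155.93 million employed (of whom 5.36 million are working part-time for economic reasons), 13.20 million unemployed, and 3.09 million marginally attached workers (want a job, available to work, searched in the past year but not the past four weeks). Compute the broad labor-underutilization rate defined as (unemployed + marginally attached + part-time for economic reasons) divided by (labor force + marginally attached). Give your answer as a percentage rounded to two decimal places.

Labor force = 155.93 + 13.20 = 169.13 million.
Numerator = 13.20 + 3.09 + 5.36 = 21.65 million.
Denominator = 169.13 + 3.09 = 172.22 million.
Broad rate = 21.65 / 172.22 = 12.57%.

Broad underutilization rate ≈ 12.57%.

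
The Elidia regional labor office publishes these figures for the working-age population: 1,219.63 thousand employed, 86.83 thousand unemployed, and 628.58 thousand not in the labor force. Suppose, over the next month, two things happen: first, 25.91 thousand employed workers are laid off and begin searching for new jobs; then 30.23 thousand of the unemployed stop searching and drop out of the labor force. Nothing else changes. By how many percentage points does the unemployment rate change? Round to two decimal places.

Initially, labor force = 1,219.63 + 86.83 = 1,306.46 thousand, so u = 86.83/1,306.46 = 6.65%.
After the first change, employed falls and unemployed rises by 25.91; labor force unchanged → E = 1,193.72, U = 112.74, labor force = 1,306.46 thousand.
After the second change, unemployed and labor force both fall by 30.23 → E = 1,193.72, U = 82.51, labor force = 1,276.23 thousand.
New unemployment rate = 82.51 / 1,276.23 = 6.47%.
Change = 6.47% − 6.65% = −0.18 percentage points.

The unemployment rate changes by −0.18 percentage points.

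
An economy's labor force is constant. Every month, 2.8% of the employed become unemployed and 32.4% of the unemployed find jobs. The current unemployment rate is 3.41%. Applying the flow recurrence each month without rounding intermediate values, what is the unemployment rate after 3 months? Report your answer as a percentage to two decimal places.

With a fixed labor force, u_{t+1} = u_t + s·(1−u_t) − f·u_t = u_t·(1−s−f) + s.
Here 1−s−f = 0.648 and s = 0.028.
u_1 = 0.034100 × 0.648 + 0.028 = 0.050097.
u_2 = 0.050097 × 0.648 + 0.028 = 0.060463.
u_3 = 0.060463 × 0.648 + 0.028 = 0.067180.

Unemployment rate after three months ≈ 6.72%.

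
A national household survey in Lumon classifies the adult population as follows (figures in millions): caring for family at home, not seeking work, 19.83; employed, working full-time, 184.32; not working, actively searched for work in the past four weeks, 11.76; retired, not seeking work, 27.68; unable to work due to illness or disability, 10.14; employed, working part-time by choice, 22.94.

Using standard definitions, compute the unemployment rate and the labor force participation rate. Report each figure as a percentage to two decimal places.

Employed = 184.32 + 22.94 = 207.26 million.
Unemployed = 11.76 million.
Labor force = 207.26 + 11.76 = 219.02 million.
Not in labor force = 19.83 + 27.68 + 10.14 = 57.65 million (those not working and not actively searching are outside the labor force).
Civilian working-age population = 219.02 + 57.65 = 276.67 million.
Unemployment rate = 11.76 / 219.02 = 5.37%.
Labor force participation rate = 219.02 / 276.67 = 79.16%.

Unemployment rate ≈ 5.37%; labor force participation rate ≈ 79.16%.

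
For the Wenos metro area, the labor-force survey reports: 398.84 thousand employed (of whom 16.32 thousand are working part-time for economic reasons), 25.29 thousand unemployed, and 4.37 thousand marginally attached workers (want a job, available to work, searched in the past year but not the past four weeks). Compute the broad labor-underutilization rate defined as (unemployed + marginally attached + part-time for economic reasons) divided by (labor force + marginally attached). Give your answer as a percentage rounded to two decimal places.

Labor force = 398.84 + 25.29 = 424.13 thousand.
Numerator = 25.29 + 4.37 + 16.32 = 45.98 thousand.
Denominator = 424.13 + 4.37 = 428.50 thousand.
Broad rate = 45.98 / 428.50 = 10.73%.

Broad underutilization rate ≈ 10.73%.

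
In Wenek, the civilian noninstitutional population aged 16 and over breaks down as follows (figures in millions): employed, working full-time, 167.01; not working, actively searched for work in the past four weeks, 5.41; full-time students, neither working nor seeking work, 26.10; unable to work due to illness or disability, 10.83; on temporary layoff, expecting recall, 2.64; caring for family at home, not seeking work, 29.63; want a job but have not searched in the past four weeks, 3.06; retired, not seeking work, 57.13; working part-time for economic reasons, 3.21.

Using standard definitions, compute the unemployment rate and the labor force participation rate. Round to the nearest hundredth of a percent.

Employed = 167.01 + 3.21 = 170.22 million (anyone who worked, including part-time for economic reasons, counts as employed).
Unemployed = 5.41 + 2.64 = 8.05 million (jobless and actively searching, or on temporary layoff).
Labor force = 170.22 + 8.05 = 178.27 million.
Not in labor force = 26.10 + 10.83 + 29.63 + 3.06 + 57.13 = 126.75 million (those not working and not actively searching are outside the labor force — including those who want a job but have given up searching).
Civilian working-age population = 178.27 + 126.75 = 305.02 million.
Unemployment rate = 8.05 / 178.27 = 4.52%.
Labor force participation rate = 178.27 / 305.02 = 58.45%.

Unemployment rate ≈ 4.52%; labor force participation rate ≈ 58.45%.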